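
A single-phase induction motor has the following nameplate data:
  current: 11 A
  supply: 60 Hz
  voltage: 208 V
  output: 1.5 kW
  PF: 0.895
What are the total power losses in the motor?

548 W

P_in = V·I·cosφ = 208×11×0.895 = 2048 W
P_out = 1500 W
Losses = P_in − P_out = 2048 − 1500 = 548 W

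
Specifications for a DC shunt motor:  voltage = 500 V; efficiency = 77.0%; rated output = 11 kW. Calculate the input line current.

28.6 A

P_out = 11 kW = 11000 W
P_in = P_out / η = 11000 / 0.770 = 14286 W
I = P_in / V = 14286 / 500 = 28.6 A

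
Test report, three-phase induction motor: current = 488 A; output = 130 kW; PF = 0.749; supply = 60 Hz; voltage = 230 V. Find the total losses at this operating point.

15.6 kW

P_in = √3·V·I·cosφ = 1.732×230×488×0.749 = 145605 W
P_out = 130000 W
Losses = P_in − P_out = 145605 − 130000 = 15605 W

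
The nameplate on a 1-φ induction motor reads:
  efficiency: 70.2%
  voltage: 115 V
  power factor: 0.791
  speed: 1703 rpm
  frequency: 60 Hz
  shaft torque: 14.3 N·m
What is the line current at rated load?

39.9 A

ω = 2π×1703/60 = 178.3 rad/s; P_out = τω = 14.3 × 178.3 = 2550 W
P_in = P_out / η = 2550 / 0.702 = 3632 W
I = P_in / (V·cosφ) = 3632 / (115 × 0.791) = 39.9 A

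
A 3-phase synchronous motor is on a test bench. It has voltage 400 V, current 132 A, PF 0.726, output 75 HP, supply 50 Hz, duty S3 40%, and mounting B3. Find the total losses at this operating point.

10400 W

P_in = √3·V·I·cosφ = 1.732×400×132×0.726 = 66392 W
P_out = 75×746 = 55950 W
Losses = P_in − P_out = 66392 − 55950 = 10442 W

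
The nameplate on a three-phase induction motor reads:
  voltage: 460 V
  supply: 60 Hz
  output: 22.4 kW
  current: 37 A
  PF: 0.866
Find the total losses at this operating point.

P_in = √3·V·I·cosφ = 1.732×460×37×0.866 = 25529 W
P_out = 22400 W
Losses = P_in − P_out = 25529 − 22400 = 3129 W

3130 W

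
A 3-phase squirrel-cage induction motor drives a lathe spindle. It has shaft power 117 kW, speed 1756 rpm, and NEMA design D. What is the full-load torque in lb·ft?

ω = 2π × 1756/60 = 183.9 rad/s
τ = P/ω = 117000/183.9 = 636.2 N·m
In lb·ft: 636.2/1.356 = 469 lb·ft

469 lb·ft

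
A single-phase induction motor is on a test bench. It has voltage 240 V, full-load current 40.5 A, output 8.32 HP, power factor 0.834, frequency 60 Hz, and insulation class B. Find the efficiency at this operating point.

76.6 %

P_out = 8.32 × 746 = 6207 W
P_in = V·I·cosφ = 240 × 40.5 × 0.834 = 8106 W
η = P_out / P_in = 6207 / 8106 = 0.766 = 76.6%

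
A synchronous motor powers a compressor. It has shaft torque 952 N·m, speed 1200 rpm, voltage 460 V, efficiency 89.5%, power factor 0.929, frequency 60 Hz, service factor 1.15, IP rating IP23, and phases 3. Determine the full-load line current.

181 A

ω = 2π×1200/60 = 125.7 rad/s; P_out = τω = 952 × 125.7 = 119666 W
P_in = P_out / η = 119666 / 0.895 = 133705 W
I_L = P_in / (√3·V_L·cosφ) = 133705 / (1.732 × 460 × 0.929) = 181 A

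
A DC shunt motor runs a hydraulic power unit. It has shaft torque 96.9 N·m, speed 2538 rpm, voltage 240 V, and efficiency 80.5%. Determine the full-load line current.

ω = 2π×2538/60 = 265.8 rad/s; P_out = τω = 96.9 × 265.8 = 25756 W
P_in = P_out / η = 25756 / 0.805 = 31995 W
I = P_in / V = 31995 / 240 = 133 A

133 A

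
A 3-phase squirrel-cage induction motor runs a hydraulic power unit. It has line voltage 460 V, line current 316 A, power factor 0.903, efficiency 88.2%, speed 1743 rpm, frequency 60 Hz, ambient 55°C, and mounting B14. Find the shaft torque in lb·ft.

810 lb·ft

P_in = √3·V·I·cosφ = 1.732 × 460 × 316 × 0.903 = 227342 W
P_out = η·P_in = 0.882 × 227342 = 200516 W
n = 1743 rpm
ω = 2π×1743/60 = 182.5 rad/s
τ = P_out/ω = 200516/182.5 = 1099 N·m
In lb·ft: 1099/1.356 = 810 lb·ft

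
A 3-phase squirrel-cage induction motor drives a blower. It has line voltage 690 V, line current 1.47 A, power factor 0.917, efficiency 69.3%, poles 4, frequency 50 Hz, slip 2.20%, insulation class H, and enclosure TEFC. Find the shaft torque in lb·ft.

P_in = √3·V·I·cosφ = 1.732 × 690 × 1.47 × 0.917 = 1611 W
P_out = η·P_in = 0.693 × 1611 = 1116 W
n_s = 120×50/4 = 1500 rpm; n = 1500×(1−0.022) = 1467 rpm
ω = 2π×1467/60 = 153.6 rad/s
τ = P_out/ω = 1116/153.6 = 7.266 N·m
In lb·ft: 7.266/1.356 = 5.36 lb·ft

5.36 lb·ft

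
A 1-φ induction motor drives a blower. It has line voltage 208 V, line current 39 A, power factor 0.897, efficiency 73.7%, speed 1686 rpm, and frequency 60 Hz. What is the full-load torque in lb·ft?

P_in = V·I·cosφ = 208 × 39 × 0.897 = 7276 W
P_out = η·P_in = 0.737 × 7276 = 5362 W
n = 1686 rpm
ω = 2π×1686/60 = 176.6 rad/s
τ = P_out/ω = 5362/176.6 = 30.36 N·m
In lb·ft: 30.36/1.356 = 22.4 lb·ft

22.4 lb·ft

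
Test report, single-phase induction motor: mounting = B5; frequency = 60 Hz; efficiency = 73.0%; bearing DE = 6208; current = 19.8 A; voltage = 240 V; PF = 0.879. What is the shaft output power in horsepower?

P_in = V·I·cosφ = 240 × 19.8 × 0.879 = 4177 W
P_out = η·P_in = 0.73 × 4177 = 3049 W
= 3049/746 = 4.09 HP

4.09 HP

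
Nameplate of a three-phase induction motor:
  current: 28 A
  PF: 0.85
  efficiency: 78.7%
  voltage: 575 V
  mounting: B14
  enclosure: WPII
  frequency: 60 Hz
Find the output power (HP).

25 HP

P_in = √3·V·I·cosφ = 1.732 × 575 × 28 × 0.85 = 23702 W
P_out = η·P_in = 0.787 × 23702 = 18653 W
= 18653/746 = 25 HP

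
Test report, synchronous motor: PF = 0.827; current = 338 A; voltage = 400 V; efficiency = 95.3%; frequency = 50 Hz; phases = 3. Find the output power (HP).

247 HP

P_in = √3·V·I·cosφ = 1.732 × 400 × 338 × 0.827 = 193656 W
P_out = η·P_in = 0.953 × 193656 = 184554 W
= 184554/746 = 247 HP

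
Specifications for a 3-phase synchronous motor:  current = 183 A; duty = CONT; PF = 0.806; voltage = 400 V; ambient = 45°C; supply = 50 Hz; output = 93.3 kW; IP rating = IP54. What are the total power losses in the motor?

8.89 kW

P_in = √3·V·I·cosφ = 1.732×400×183×0.806 = 102187 W
P_out = 93300 W
Losses = P_in − P_out = 102187 − 93300 = 8887 W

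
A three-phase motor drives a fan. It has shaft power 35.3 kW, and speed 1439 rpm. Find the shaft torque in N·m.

234 N·m

ω = 2π × 1439/60 = 150.7 rad/s
τ = P/ω = 35300/150.7 = 234 N·m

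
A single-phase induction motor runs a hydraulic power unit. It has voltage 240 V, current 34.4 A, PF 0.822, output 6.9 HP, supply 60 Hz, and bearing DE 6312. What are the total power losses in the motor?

P_in = V·I·cosφ = 240×34.4×0.822 = 6786 W
P_out = 6.9×746 = 5147 W
Losses = P_in − P_out = 6786 − 5147 = 1639 W

1.64 kW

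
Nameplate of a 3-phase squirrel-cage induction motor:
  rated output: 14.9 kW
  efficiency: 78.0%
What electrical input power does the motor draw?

P_out = 14900 W
P_in = P_out/η = 14900/0.78 = 19103 W = 19.1 kW

19.1 kW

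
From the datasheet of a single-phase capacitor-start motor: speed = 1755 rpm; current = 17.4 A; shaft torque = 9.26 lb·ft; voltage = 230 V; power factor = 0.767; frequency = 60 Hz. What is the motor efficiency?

75.2 %

τ = 9.26 lb·ft × 1.356 = 12.56 N·m
ω = 2π × 1755/60 = 183.8 rad/s; P_out = τω = 12.56 × 183.8 = 2309 W
P_in = V·I·cosφ = 230 × 17.4 × 0.767 = 3070 W
η = P_out / P_in = 2309 / 3070 = 0.752 = 75.2%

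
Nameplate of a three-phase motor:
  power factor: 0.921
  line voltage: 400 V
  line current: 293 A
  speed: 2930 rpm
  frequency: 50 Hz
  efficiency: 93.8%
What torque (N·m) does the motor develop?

P_in = √3·V·I·cosφ = 1.732 × 400 × 293 × 0.921 = 186954 W
P_out = η·P_in = 0.938 × 186954 = 175363 W
n = 2930 rpm
ω = 2π×2930/60 = 306.8 rad/s
τ = P_out/ω = 175363/306.8 = 572 N·m

572 N·m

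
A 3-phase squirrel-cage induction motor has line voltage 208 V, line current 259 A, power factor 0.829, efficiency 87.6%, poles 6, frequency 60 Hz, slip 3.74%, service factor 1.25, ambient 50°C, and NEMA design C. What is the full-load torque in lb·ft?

413 lb·ft

P_in = √3·V·I·cosφ = 1.732 × 208 × 259 × 0.829 = 77351 W
P_out = η·P_in = 0.876 × 77351 = 67759 W
n_s = 120×60/6 = 1200 rpm; n = 1200×(1−0.0374) = 1155 rpm
ω = 2π×1155/60 = 121 rad/s
τ = P_out/ω = 67759/121 = 560 N·m
In lb·ft: 560/1.356 = 413 lb·ft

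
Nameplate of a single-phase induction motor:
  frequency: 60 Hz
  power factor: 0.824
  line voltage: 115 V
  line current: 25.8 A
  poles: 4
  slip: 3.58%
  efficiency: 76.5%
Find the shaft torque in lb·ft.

P_in = V·I·cosφ = 115 × 25.8 × 0.824 = 2445 W
P_out = η·P_in = 0.765 × 2445 = 1870 W
n_s = 120×60/4 = 1800 rpm; n = 1800×(1−0.0358) = 1736 rpm
ω = 2π×1736/60 = 181.8 rad/s
τ = P_out/ω = 1870/181.8 = 10.29 N·m
In lb·ft: 10.29/1.356 = 7.59 lb·ft

7.59 lb·ft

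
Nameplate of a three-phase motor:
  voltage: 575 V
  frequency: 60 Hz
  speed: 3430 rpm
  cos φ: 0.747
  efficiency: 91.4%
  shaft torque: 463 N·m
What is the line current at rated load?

ω = 2π×3430/60 = 359.2 rad/s; P_out = τω = 463 × 359.2 = 166310 W
P_in = P_out / η = 166310 / 0.914 = 181958 W
I_L = P_in / (√3·V_L·cosφ) = 181958 / (1.732 × 575 × 0.747) = 245 A

245 A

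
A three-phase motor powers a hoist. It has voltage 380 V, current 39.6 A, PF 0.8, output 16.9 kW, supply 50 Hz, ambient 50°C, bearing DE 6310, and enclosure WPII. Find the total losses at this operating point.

3950 W

P_in = √3·V·I·cosφ = 1.732×380×39.6×0.8 = 20851 W
P_out = 16900 W
Losses = P_in − P_out = 20851 − 16900 = 3951 W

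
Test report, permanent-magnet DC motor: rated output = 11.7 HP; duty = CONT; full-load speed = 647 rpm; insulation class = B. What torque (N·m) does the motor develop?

129 N·m

P_out = 11.7 × 746 = 8728 W
ω = 2π × 647/60 = 67.75 rad/s
τ = P_out/ω = 8728/67.75 = 129 N·m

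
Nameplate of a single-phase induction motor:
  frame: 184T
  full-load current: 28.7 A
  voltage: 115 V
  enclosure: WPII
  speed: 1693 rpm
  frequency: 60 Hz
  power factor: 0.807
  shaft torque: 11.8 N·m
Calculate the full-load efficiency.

ω = 2π × 1693/60 = 177.3 rad/s; P_out = τω = 11.8 × 177.3 = 2092 W
P_in = V·I·cosφ = 115 × 28.7 × 0.807 = 2664 W
η = P_out / P_in = 2092 / 2664 = 0.785 = 78.5%

78.5 %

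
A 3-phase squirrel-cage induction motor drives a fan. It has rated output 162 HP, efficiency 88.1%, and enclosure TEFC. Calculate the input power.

P_out = 162 × 746 = 120852 W
P_in = P_out/η = 120852/0.881 = 137176 W = 137 kW

137 kW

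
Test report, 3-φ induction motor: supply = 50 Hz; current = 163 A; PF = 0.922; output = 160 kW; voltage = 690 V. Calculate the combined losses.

P_in = √3·V·I·cosφ = 1.732×690×163×0.922 = 179604 W
P_out = 160000 W
Losses = P_in − P_out = 179604 − 160000 = 19604 W

19.6 kW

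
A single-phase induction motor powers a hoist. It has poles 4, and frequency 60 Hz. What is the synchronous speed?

1800 rpm

n_s = 120f/p = 120×60/4 = 1800 rpm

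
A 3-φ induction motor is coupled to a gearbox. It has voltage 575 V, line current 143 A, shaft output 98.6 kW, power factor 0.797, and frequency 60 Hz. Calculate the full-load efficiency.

86.9 %

P_out = 98.6 kW = 98600 W
P_in = √3·V_L·I_L·cosφ = 1.732 × 575 × 143 × 0.797 = 113504 W
η = P_out / P_in = 98600 / 113504 = 0.869 = 86.9%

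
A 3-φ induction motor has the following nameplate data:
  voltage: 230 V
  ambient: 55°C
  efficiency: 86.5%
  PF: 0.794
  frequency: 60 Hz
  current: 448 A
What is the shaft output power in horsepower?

P_in = √3·V·I·cosφ = 1.732 × 230 × 448 × 0.794 = 141701 W
P_out = η·P_in = 0.865 × 141701 = 122571 W
= 122571/746 = 164 HP

164 HP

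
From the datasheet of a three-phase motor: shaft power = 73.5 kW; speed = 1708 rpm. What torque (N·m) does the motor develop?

411 N·m

ω = 2π × 1708/60 = 178.9 rad/s
τ = P/ω = 73500/178.9 = 411 N·m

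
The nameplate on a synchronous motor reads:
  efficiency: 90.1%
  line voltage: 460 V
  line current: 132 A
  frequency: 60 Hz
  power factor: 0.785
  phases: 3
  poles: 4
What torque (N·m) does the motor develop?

P_in = √3·V·I·cosφ = 1.732 × 460 × 132 × 0.785 = 82556 W
P_out = η·P_in = 0.901 × 82556 = 74383 W
n = n_s = 120×60/4 = 1800 rpm (synchronous)
ω = 2π×1800/60 = 188.5 rad/s
τ = P_out/ω = 74383/188.5 = 395 N·m

395 N·m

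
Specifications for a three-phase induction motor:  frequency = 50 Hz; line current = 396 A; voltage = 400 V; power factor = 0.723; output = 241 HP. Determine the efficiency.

90.6 %

P_out = 241 × 746 = 179786 W
P_in = √3·V_L·I_L·cosφ = 1.732 × 400 × 396 × 0.723 = 198354 W
η = P_out / P_in = 179786 / 198354 = 0.906 = 90.6%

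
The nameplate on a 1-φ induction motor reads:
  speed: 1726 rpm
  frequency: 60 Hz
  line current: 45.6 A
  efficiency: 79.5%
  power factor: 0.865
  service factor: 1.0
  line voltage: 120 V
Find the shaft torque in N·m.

P_in = V·I·cosφ = 120 × 45.6 × 0.865 = 4733 W
P_out = η·P_in = 0.795 × 4733 = 3763 W
n = 1726 rpm
ω = 2π×1726/60 = 180.7 rad/s
τ = P_out/ω = 3763/180.7 = 20.8 N·m

20.8 N·m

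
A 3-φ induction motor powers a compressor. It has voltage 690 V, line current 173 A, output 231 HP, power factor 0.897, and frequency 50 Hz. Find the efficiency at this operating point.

P_out = 231 × 746 = 172326 W
P_in = √3·V_L·I_L·cosφ = 1.732 × 690 × 173 × 0.897 = 185454 W
η = P_out / P_in = 172326 / 185454 = 0.929 = 92.9%

92.9 %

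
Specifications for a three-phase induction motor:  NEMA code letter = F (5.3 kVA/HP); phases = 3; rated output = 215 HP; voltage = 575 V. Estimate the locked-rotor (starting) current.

S_LR = 5.3 × 215 = 1139.5 kVA
I_LR = S_LR/(√3·V_L) = 1139500/(1.732×575) = 1140 A

1140 A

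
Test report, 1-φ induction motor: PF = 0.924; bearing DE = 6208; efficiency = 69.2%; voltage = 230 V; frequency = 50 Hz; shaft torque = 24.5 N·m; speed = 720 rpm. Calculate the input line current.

12.6 A

ω = 2π×720/60 = 75.4 rad/s; P_out = τω = 24.5 × 75.4 = 1847 W
P_in = P_out / η = 1847 / 0.692 = 2669 W
I = P_in / (V·cosφ) = 2669 / (230 × 0.924) = 12.6 A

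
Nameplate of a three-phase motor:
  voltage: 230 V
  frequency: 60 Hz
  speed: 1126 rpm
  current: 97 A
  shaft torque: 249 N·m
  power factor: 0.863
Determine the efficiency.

ω = 2π × 1126/60 = 117.9 rad/s; P_out = τω = 249 × 117.9 = 29357 W
P_in = √3·V_L·I_L·cosφ = 1.732 × 230 × 97 × 0.863 = 33347 W
η = P_out / P_in = 29357 / 33347 = 0.880 = 88.0%

88.0 %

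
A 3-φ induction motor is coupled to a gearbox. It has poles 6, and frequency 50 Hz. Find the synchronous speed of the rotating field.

n_s = 120f/p = 120×50/6 = 1000 rpm

1000 rpm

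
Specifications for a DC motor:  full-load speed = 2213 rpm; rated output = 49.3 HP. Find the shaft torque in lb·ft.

117 lb·ft

P_out = 49.3 × 746 = 36778 W
ω = 2π × 2213/60 = 231.7 rad/s
τ = P_out/ω = 36778/231.7 = 158.7 N·m
In lb·ft: 158.7/1.356 = 117 lb·ft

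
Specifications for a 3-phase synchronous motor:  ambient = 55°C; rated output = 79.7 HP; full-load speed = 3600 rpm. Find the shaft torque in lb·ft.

P_out = 79.7 × 746 = 59456 W
ω = 2π × 3600/60 = 377 rad/s
τ = P_out/ω = 59456/377 = 157.7 N·m
In lb·ft: 157.7/1.356 = 116 lb·ft

116 lb·ft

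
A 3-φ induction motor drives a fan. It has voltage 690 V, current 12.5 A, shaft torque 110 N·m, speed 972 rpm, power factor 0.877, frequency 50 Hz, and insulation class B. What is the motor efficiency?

85.5 %

ω = 2π × 972/60 = 101.8 rad/s; P_out = τω = 110 × 101.8 = 11198 W
P_in = √3·V_L·I_L·cosφ = 1.732 × 690 × 12.5 × 0.877 = 13101 W
η = P_out / P_in = 11198 / 13101 = 0.855 = 85.5%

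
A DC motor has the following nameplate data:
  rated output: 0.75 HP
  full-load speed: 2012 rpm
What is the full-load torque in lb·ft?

P_out = 0.75 × 746 = 560 W
ω = 2π × 2012/60 = 210.7 rad/s
τ = P_out/ω = 560/210.7 = 2.658 N·m
In lb·ft: 2.658/1.356 = 1.96 lb·ft

1.96 lb·ft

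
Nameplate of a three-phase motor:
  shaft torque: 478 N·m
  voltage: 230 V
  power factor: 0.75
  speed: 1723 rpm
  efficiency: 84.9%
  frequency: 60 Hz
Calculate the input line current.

340 A

ω = 2π×1723/60 = 180.4 rad/s; P_out = τω = 478 × 180.4 = 86231 W
P_in = P_out / η = 86231 / 0.849 = 101568 W
I_L = P_in / (√3·V_L·cosφ) = 101568 / (1.732 × 230 × 0.75) = 340 A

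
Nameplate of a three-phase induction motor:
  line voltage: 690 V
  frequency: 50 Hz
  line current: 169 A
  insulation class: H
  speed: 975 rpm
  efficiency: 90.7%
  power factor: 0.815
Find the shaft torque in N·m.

P_in = √3·V·I·cosφ = 1.732 × 690 × 169 × 0.815 = 164604 W
P_out = η·P_in = 0.907 × 164604 = 149296 W
n = 975 rpm
ω = 2π×975/60 = 102.1 rad/s
τ = P_out/ω = 149296/102.1 = 1460 N·m

1460 N·m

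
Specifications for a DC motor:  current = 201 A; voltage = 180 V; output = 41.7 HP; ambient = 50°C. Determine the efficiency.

P_out = 41.7 × 746 = 31108 W
P_in = V·I = 180 × 201 = 36180 W
η = P_out / P_in = 31108 / 36180 = 0.860 = 86.0%

86.0 %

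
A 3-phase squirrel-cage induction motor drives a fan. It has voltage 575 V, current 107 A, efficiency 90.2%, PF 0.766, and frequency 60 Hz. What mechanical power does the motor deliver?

P_in = √3·V·I·cosφ = 1.732 × 575 × 107 × 0.766 = 81626 W
P_out = η·P_in = 0.902 × 81626 = 73627 W

73.6 kW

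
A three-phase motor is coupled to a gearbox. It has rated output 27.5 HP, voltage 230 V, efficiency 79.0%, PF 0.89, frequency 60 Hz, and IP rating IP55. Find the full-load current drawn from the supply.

P_out = 27.5 × 746 = 20515 W
P_in = P_out / η = 20515 / 0.790 = 25968 W
I_L = P_in / (√3·V_L·cosφ) = 25968 / (1.732 × 230 × 0.89) = 73.2 A

73.2 A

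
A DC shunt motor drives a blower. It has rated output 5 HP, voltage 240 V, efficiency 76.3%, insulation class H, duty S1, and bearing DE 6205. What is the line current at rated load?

20.4 A

P_out = 5 × 746 = 3730 W
P_in = P_out / η = 3730 / 0.763 = 4889 W
I = P_in / V = 4889 / 240 = 20.4 A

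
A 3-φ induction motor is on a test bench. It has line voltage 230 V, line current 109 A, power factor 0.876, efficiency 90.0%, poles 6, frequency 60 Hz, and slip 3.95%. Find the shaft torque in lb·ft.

P_in = √3·V·I·cosφ = 1.732 × 230 × 109 × 0.876 = 38037 W
P_out = η·P_in = 0.9 × 38037 = 34233 W
n_s = 120×60/6 = 1200 rpm; n = 1200×(1−0.0395) = 1153 rpm
ω = 2π×1153/60 = 120.7 rad/s
τ = P_out/ω = 34233/120.7 = 283.6 N·m
In lb·ft: 283.6/1.356 = 209 lb·ft

209 lb·ft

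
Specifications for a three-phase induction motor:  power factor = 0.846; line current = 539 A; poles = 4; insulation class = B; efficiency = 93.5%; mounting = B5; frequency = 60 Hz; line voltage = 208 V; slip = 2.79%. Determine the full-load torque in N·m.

838 N·m

P_in = √3·V·I·cosφ = 1.732 × 208 × 539 × 0.846 = 164275 W
P_out = η·P_in = 0.935 × 164275 = 153597 W
n_s = 120×60/4 = 1800 rpm; n = 1800×(1−0.0279) = 1750 rpm
ω = 2π×1750/60 = 183.3 rad/s
τ = P_out/ω = 153597/183.3 = 838 N·m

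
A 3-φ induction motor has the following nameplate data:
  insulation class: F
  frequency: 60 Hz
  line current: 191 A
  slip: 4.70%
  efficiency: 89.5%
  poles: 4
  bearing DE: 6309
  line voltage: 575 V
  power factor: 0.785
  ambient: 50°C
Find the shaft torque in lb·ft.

549 lb·ft

P_in = √3·V·I·cosφ = 1.732 × 575 × 191 × 0.785 = 149320 W
P_out = η·P_in = 0.895 × 149320 = 133641 W
n_s = 120×60/4 = 1800 rpm; n = 1800×(1−0.047) = 1715 rpm
ω = 2π×1715/60 = 179.6 rad/s
τ = P_out/ω = 133641/179.6 = 744.1 N·m
In lb·ft: 744.1/1.356 = 549 lb·ft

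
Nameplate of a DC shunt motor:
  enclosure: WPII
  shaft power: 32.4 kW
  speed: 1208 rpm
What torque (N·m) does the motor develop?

256 N·m

ω = 2π × 1208/60 = 126.5 rad/s
τ = P/ω = 32400/126.5 = 256 N·m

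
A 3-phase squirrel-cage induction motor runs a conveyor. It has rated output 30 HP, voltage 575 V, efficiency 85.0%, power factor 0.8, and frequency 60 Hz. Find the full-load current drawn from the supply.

P_out = 30 × 746 = 22380 W
P_in = P_out / η = 22380 / 0.850 = 26329 W
I_L = P_in / (√3·V_L·cosφ) = 26329 / (1.732 × 575 × 0.8) = 33 A

33 A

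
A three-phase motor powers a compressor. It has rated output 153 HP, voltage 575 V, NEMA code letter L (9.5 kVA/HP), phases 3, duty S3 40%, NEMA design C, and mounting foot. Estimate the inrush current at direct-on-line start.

S_LR = 9.5 × 153 = 1453.5 kVA
I_LR = S_LR/(√3·V_L) = 1453500/(1.732×575) = 1460 A

1460 A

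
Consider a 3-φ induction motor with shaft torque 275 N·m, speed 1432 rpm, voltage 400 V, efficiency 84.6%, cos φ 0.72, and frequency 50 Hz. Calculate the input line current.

ω = 2π×1432/60 = 150 rad/s; P_out = τω = 275 × 150 = 41250 W
P_in = P_out / η = 41250 / 0.846 = 48759 W
I_L = P_in / (√3·V_L·cosφ) = 48759 / (1.732 × 400 × 0.72) = 97.7 A

97.7 A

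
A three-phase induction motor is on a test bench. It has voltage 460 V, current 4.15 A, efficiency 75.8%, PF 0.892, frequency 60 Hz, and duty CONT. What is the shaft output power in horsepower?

P_in = √3·V·I·cosφ = 1.732 × 460 × 4.15 × 0.892 = 2949 W
P_out = η·P_in = 0.758 × 2949 = 2235 W
= 2235/746 = 3 HP

3 HP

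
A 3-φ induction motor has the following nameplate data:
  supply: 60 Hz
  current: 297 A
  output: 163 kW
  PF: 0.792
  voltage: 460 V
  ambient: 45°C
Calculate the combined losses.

24400 W

P_in = √3·V·I·cosφ = 1.732×460×297×0.792 = 187408 W
P_out = 163000 W
Losses = P_in − P_out = 187408 − 163000 = 24408 W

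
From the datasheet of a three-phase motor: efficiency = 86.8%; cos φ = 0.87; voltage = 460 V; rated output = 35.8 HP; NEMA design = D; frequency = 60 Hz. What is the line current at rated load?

44.4 A

P_out = 35.8 × 746 = 26707 W
P_in = P_out / η = 26707 / 0.868 = 30768 W
I_L = P_in / (√3·V_L·cosφ) = 30768 / (1.732 × 460 × 0.87) = 44.4 A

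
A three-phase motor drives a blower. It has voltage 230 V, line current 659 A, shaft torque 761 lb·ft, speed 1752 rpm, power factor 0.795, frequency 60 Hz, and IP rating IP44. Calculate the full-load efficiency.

90.7 %

τ = 761 lb·ft × 1.356 = 1032 N·m
ω = 2π × 1752/60 = 183.5 rad/s; P_out = τω = 1032 × 183.5 = 189372 W
P_in = √3·V_L·I_L·cosφ = 1.732 × 230 × 659 × 0.795 = 208703 W
η = P_out / P_in = 189372 / 208703 = 0.907 = 90.7%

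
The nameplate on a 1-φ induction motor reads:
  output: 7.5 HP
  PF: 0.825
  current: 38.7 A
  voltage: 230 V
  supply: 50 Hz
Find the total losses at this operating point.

P_in = V·I·cosφ = 230×38.7×0.825 = 7343 W
P_out = 7.5×746 = 5595 W
Losses = P_in − P_out = 7343 − 5595 = 1748 W

1.75 kW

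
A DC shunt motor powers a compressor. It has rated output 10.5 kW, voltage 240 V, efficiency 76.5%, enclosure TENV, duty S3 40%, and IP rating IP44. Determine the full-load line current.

P_out = 10.5 kW = 10500 W
P_in = P_out / η = 10500 / 0.765 = 13725 W
I = P_in / V = 13725 / 240 = 57.2 A

57.2 A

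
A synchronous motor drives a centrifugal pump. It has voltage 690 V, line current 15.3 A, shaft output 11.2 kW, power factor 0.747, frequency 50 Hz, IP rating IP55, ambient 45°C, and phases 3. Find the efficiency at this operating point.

82.0 %

P_out = 11.2 kW = 11200 W
P_in = √3·V_L·I_L·cosφ = 1.732 × 690 × 15.3 × 0.747 = 13659 W
η = P_out / P_in = 11200 / 13659 = 0.820 = 82.0%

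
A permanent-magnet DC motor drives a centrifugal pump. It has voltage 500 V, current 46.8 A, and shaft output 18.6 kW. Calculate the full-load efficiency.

79.5 %

P_out = 18.6 kW = 18600 W
P_in = V·I = 500 × 46.8 = 23400 W
η = P_out / P_in = 18600 / 23400 = 0.795 = 79.5%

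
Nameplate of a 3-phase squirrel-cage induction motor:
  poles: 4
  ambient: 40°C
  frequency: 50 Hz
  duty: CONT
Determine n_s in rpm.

n_s = 120f/p = 120×50/4 = 1500 rpm

1500 rpm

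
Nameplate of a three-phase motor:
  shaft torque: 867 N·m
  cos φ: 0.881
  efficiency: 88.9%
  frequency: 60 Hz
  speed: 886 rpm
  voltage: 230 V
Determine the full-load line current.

258 A

ω = 2π×886/60 = 92.78 rad/s; P_out = τω = 867 × 92.78 = 80440 W
P_in = P_out / η = 80440 / 0.889 = 90484 W
I_L = P_in / (√3·V_L·cosφ) = 90484 / (1.732 × 230 × 0.881) = 258 A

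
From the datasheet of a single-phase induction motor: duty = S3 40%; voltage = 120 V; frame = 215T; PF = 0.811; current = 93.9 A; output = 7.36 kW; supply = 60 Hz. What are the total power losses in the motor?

P_in = V·I·cosφ = 120×93.9×0.811 = 9138 W
P_out = 7360 W
Losses = P_in − P_out = 9138 − 7360 = 1778 W

1.78 kW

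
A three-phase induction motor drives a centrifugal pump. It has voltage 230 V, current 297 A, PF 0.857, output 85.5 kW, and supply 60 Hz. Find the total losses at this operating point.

P_in = √3·V·I·cosφ = 1.732×230×297×0.857 = 101394 W
P_out = 85500 W
Losses = P_in − P_out = 101394 − 85500 = 15894 W

15.9 kW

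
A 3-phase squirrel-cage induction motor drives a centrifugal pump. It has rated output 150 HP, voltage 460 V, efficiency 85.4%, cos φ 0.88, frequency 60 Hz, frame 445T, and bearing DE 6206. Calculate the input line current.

P_out = 150 × 746 = 111900 W
P_in = P_out / η = 111900 / 0.854 = 131030 W
I_L = P_in / (√3·V_L·cosφ) = 131030 / (1.732 × 460 × 0.88) = 187 A

187 A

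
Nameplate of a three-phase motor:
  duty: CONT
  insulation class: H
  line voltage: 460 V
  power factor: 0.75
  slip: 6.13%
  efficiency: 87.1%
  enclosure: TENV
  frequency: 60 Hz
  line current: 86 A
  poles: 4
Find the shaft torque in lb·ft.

P_in = √3·V·I·cosφ = 1.732 × 460 × 86 × 0.75 = 51388 W
P_out = η·P_in = 0.871 × 51388 = 44759 W
n_s = 120×60/4 = 1800 rpm; n = 1800×(1−0.0613) = 1690 rpm
ω = 2π×1690/60 = 177 rad/s
τ = P_out/ω = 44759/177 = 252.9 N·m
In lb·ft: 252.9/1.356 = 187 lb·ft

187 lb·ft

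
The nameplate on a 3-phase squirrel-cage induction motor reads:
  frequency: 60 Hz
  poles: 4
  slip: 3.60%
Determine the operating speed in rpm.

1735 rpm

n_s = 120f/p = 120×60/4 = 1800 rpm
n = n_s(1 − s) = 1800 × (1 − 0.036) = 1735 rpm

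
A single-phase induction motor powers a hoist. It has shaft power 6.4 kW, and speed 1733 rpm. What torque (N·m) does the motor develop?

ω = 2π × 1733/60 = 181.5 rad/s
τ = P/ω = 6400/181.5 = 35.3 N·m

35.3 N·m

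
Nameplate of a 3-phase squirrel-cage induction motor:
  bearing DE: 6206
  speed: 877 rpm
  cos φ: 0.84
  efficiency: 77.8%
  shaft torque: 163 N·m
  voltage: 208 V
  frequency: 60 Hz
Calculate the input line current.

ω = 2π×877/60 = 91.84 rad/s; P_out = τω = 163 × 91.84 = 14970 W
P_in = P_out / η = 14970 / 0.778 = 19242 W
I_L = P_in / (√3·V_L·cosφ) = 19242 / (1.732 × 208 × 0.84) = 63.6 A

63.6 A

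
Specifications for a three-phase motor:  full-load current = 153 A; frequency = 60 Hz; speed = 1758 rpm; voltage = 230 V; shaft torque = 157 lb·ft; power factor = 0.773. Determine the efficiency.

83.2 %

τ = 157 lb·ft × 1.356 = 212.9 N·m
ω = 2π × 1758/60 = 184.1 rad/s; P_out = τω = 212.9 × 184.1 = 39195 W
P_in = √3·V_L·I_L·cosφ = 1.732 × 230 × 153 × 0.773 = 47114 W
η = P_out / P_in = 39195 / 47114 = 0.832 = 83.2%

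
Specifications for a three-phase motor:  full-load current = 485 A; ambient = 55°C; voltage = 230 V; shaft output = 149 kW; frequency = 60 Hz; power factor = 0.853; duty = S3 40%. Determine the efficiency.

P_out = 149 kW = 149000 W
P_in = √3·V_L·I_L·cosφ = 1.732 × 230 × 485 × 0.853 = 164804 W
η = P_out / P_in = 149000 / 164804 = 0.904 = 90.4%

90.4 %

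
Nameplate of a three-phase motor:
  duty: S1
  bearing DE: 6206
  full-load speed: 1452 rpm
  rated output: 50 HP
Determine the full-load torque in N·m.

P_out = 50 × 746 = 37300 W
ω = 2π × 1452/60 = 152.1 rad/s
τ = P_out/ω = 37300/152.1 = 245 N·m

245 N·m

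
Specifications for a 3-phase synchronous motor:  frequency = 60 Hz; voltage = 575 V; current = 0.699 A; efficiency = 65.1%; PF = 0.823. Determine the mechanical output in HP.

P_in = √3·V·I·cosφ = 1.732 × 575 × 0.699 × 0.823 = 573 W
P_out = η·P_in = 0.651 × 573 = 373 W
= 373/746 = 0.5 HP

0.5 HP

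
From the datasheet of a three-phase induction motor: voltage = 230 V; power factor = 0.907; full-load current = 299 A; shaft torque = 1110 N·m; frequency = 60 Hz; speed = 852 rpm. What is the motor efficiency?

ω = 2π × 852/60 = 89.22 rad/s; P_out = τω = 1110 × 89.22 = 99034 W
P_in = √3·V_L·I_L·cosφ = 1.732 × 230 × 299 × 0.907 = 108032 W
η = P_out / P_in = 99034 / 108032 = 0.917 = 91.7%

91.7 %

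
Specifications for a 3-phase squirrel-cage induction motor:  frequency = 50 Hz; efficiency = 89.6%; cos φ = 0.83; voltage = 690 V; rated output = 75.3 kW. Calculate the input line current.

84.7 A

P_out = 75.3 kW = 75300 W
P_in = P_out / η = 75300 / 0.896 = 84040 W
I_L = P_in / (√3·V_L·cosφ) = 84040 / (1.732 × 690 × 0.83) = 84.7 A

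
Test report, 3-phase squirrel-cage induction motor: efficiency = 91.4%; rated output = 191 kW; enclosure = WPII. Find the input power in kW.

P_out = 191000 W
P_in = P_out/η = 191000/0.914 = 208972 W = 209 kW

209 kW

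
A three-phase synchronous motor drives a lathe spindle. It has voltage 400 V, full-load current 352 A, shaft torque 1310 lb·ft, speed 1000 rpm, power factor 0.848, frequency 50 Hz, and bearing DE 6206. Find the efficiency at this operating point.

89.9 %

τ = 1310 lb·ft × 1.356 = 1776 N·m
ω = 2π × 1000/60 = 104.7 rad/s; P_out = τω = 1776 × 104.7 = 185947 W
P_in = √3·V_L·I_L·cosφ = 1.732 × 400 × 352 × 0.848 = 206798 W
η = P_out / P_in = 185947 / 206798 = 0.899 = 89.9%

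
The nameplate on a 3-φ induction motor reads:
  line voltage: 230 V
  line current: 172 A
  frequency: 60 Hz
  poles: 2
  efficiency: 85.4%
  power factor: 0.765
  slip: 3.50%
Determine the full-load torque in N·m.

P_in = √3·V·I·cosφ = 1.732 × 230 × 172 × 0.765 = 52416 W
P_out = η·P_in = 0.854 × 52416 = 44763 W
n_s = 120×60/2 = 3600 rpm; n = 3600×(1−0.035) = 3474 rpm
ω = 2π×3474/60 = 363.8 rad/s
τ = P_out/ω = 44763/363.8 = 123 N·m

123 N·m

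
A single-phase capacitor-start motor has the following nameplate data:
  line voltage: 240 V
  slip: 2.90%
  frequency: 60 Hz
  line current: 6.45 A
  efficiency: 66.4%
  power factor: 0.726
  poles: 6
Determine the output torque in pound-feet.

P_in = V·I·cosφ = 240 × 6.45 × 0.726 = 1124 W
P_out = η·P_in = 0.664 × 1124 = 746 W
n_s = 120×60/6 = 1200 rpm; n = 1200×(1−0.029) = 1165 rpm
ω = 2π×1165/60 = 122 rad/s
τ = P_out/ω = 746/122 = 6.115 N·m
In lb·ft: 6.115/1.356 = 4.51 lb·ft

4.51 lb·ft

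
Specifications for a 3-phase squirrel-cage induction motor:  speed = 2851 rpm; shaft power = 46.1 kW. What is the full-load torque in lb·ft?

114 lb·ft

ω = 2π × 2851/60 = 298.6 rad/s
τ = P/ω = 46100/298.6 = 154.4 N·m
In lb·ft: 154.4/1.356 = 114 lb·ft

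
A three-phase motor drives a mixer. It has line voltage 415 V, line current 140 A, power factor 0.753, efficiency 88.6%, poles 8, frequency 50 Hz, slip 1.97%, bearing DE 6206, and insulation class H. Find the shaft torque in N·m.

872 N·m

P_in = √3·V·I·cosφ = 1.732 × 415 × 140 × 0.753 = 75774 W
P_out = η·P_in = 0.886 × 75774 = 67136 W
n_s = 120×50/8 = 750 rpm; n = 750×(1−0.0197) = 735 rpm
ω = 2π×735/60 = 76.97 rad/s
τ = P_out/ω = 67136/76.97 = 872 N·m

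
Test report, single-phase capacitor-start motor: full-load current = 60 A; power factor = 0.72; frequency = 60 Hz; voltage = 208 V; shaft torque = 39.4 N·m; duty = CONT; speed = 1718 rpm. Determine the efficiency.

ω = 2π × 1718/60 = 179.9 rad/s; P_out = τω = 39.4 × 179.9 = 7088 W
P_in = V·I·cosφ = 208 × 60 × 0.72 = 8986 W
η = P_out / P_in = 7088 / 8986 = 0.789 = 78.9%

78.9 %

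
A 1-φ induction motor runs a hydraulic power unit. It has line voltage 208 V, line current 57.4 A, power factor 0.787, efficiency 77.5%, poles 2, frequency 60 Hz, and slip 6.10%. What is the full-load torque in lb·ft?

P_in = V·I·cosφ = 208 × 57.4 × 0.787 = 9396 W
P_out = η·P_in = 0.775 × 9396 = 7282 W
n_s = 120×60/2 = 3600 rpm; n = 3600×(1−0.061) = 3380 rpm
ω = 2π×3380/60 = 354 rad/s
τ = P_out/ω = 7282/354 = 20.57 N·m
In lb·ft: 20.57/1.356 = 15.2 lb·ft

15.2 lb·ft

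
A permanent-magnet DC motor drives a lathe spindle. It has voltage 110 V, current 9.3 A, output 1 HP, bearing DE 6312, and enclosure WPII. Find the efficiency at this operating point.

72.9 %

P_out = 1 × 746 = 746 W
P_in = V·I = 110 × 9.3 = 1023 W
η = P_out / P_in = 746 / 1023 = 0.729 = 72.9%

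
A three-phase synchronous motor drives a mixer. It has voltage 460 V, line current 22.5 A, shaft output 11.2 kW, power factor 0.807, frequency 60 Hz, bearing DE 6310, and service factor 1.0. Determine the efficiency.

77.4 %

P_out = 11.2 kW = 11200 W
P_in = √3·V_L·I_L·cosφ = 1.732 × 460 × 22.5 × 0.807 = 14466 W
η = P_out / P_in = 11200 / 14466 = 0.774 = 77.4%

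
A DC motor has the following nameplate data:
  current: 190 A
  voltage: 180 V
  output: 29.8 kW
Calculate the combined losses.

4400 W

P_in = V·I = 180×190 = 34200 W
P_out = 29800 W
Losses = P_in − P_out = 34200 − 29800 = 4400 W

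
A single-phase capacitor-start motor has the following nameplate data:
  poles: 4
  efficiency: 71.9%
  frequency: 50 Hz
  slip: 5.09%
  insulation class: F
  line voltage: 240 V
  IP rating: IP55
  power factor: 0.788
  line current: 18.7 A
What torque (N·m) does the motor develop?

17.1 N·m

P_in = V·I·cosφ = 240 × 18.7 × 0.788 = 3537 W
P_out = η·P_in = 0.719 × 3537 = 2543 W
n_s = 120×50/4 = 1500 rpm; n = 1500×(1−0.0509) = 1424 rpm
ω = 2π×1424/60 = 149.1 rad/s
τ = P_out/ω = 2543/149.1 = 17.1 N·m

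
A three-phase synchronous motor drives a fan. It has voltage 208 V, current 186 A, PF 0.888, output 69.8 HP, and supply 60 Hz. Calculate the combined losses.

7.43 kW

P_in = √3·V·I·cosφ = 1.732×208×186×0.888 = 59503 W
P_out = 69.8×746 = 52071 W
Losses = P_in − P_out = 59503 − 52071 = 7432 W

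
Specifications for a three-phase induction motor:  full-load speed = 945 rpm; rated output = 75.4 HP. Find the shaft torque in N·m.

P_out = 75.4 × 746 = 56248 W
ω = 2π × 945/60 = 98.96 rad/s
τ = P_out/ω = 56248/98.96 = 568 N·m

568 N·m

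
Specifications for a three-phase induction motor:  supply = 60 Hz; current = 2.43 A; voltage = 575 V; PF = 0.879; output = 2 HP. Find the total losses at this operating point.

P_in = √3·V·I·cosφ = 1.732×575×2.43×0.879 = 2127 W
P_out = 2×746 = 1492 W
Losses = P_in − P_out = 2127 − 1492 = 635 W

635 W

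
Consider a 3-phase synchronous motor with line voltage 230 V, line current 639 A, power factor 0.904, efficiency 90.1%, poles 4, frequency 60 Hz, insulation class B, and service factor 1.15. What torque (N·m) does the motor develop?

1100 N·m

P_in = √3·V·I·cosφ = 1.732 × 230 × 639 × 0.904 = 230115 W
P_out = η·P_in = 0.901 × 230115 = 207334 W
n = n_s = 120×60/4 = 1800 rpm (synchronous)
ω = 2π×1800/60 = 188.5 rad/s
τ = P_out/ω = 207334/188.5 = 1100 N·m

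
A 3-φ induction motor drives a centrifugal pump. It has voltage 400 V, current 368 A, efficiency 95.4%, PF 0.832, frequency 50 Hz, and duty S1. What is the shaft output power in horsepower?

271 HP

P_in = √3·V·I·cosφ = 1.732 × 400 × 368 × 0.832 = 212119 W
P_out = η·P_in = 0.954 × 212119 = 202362 W
= 202362/746 = 271 HP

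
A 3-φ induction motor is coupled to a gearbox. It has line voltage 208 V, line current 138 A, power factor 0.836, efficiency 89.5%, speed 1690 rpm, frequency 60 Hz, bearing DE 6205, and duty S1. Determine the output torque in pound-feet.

P_in = √3·V·I·cosφ = 1.732 × 208 × 138 × 0.836 = 41562 W
P_out = η·P_in = 0.895 × 41562 = 37198 W
n = 1690 rpm
ω = 2π×1690/60 = 177 rad/s
τ = P_out/ω = 37198/177 = 210.2 N·m
In lb·ft: 210.2/1.356 = 155 lb·ft

155 lb·ft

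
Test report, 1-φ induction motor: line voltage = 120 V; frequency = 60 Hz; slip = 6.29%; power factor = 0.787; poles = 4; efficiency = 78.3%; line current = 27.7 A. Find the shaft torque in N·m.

P_in = V·I·cosφ = 120 × 27.7 × 0.787 = 2616 W
P_out = η·P_in = 0.783 × 2616 = 2048 W
n_s = 120×60/4 = 1800 rpm; n = 1800×(1−0.0629) = 1687 rpm
ω = 2π×1687/60 = 176.7 rad/s
τ = P_out/ω = 2048/176.7 = 11.6 N·m

11.6 N·m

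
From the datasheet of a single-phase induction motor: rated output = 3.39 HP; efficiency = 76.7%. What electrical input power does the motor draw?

3.3 kW

P_out = 3.39 × 746 = 2529 W
P_in = P_out/η = 2529/0.767 = 3297 W = 3.3 kW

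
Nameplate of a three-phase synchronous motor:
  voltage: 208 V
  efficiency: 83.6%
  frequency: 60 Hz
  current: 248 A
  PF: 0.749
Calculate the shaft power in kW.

55.9 kW

P_in = √3·V·I·cosφ = 1.732 × 208 × 248 × 0.749 = 66918 W
P_out = η·P_in = 0.836 × 66918 = 55943 W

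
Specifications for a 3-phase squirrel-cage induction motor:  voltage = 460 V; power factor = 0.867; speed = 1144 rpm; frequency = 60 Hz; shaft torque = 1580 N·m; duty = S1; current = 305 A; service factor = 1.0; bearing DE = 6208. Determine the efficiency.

89.8 %

ω = 2π × 1144/60 = 119.8 rad/s; P_out = τω = 1580 × 119.8 = 189284 W
P_in = √3·V_L·I_L·cosφ = 1.732 × 460 × 305 × 0.867 = 210681 W
η = P_out / P_in = 189284 / 210681 = 0.898 = 89.8%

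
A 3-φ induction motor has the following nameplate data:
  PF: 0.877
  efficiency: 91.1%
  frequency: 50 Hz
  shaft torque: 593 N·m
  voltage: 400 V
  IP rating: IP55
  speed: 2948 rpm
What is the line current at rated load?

ω = 2π×2948/60 = 308.7 rad/s; P_out = τω = 593 × 308.7 = 183059 W
P_in = P_out / η = 183059 / 0.911 = 200943 W
I_L = P_in / (√3·V_L·cosφ) = 200943 / (1.732 × 400 × 0.877) = 331 A

331 A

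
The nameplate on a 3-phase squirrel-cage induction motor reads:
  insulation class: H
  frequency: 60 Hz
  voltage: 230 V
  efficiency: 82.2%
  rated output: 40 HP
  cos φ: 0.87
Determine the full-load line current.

105 A

P_out = 40 × 746 = 29840 W
P_in = P_out / η = 29840 / 0.822 = 36302 W
I_L = P_in / (√3·V_L·cosφ) = 36302 / (1.732 × 230 × 0.87) = 105 A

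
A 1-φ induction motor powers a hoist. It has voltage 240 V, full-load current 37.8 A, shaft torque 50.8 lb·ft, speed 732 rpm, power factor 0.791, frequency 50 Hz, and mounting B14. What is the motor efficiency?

τ = 50.8 lb·ft × 1.356 = 68.88 N·m
ω = 2π × 732/60 = 76.65 rad/s; P_out = τω = 68.88 × 76.65 = 5280 W
P_in = V·I·cosφ = 240 × 37.8 × 0.791 = 7176 W
η = P_out / P_in = 5280 / 7176 = 0.736 = 73.6%

73.6 %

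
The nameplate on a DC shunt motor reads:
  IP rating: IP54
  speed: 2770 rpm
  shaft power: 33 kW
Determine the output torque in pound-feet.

ω = 2π × 2770/60 = 290.1 rad/s
τ = P/ω = 33000/290.1 = 113.8 N·m
In lb·ft: 113.8/1.356 = 83.9 lb·ft

83.9 lb·ft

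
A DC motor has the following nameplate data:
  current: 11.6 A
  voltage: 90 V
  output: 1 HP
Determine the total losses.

298 W

P_in = V·I = 90×11.6 = 1044 W
P_out = 1×746 = 746 W
Losses = P_in − P_out = 1044 − 746 = 298 W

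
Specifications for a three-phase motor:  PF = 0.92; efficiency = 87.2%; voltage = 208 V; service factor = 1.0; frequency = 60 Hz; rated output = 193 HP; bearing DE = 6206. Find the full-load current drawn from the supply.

P_out = 193 × 746 = 143978 W
P_in = P_out / η = 143978 / 0.872 = 165112 W
I_L = P_in / (√3·V_L·cosφ) = 165112 / (1.732 × 208 × 0.92) = 498 A

498 A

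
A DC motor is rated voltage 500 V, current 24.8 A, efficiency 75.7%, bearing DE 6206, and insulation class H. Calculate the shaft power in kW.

9.39 kW

P_in = V·I = 500 × 24.8 = 12400 W
P_out = η·P_in = 0.757 × 12400 = 9387 W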